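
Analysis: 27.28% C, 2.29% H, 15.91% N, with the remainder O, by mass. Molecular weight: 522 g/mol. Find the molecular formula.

C12H12N6O18

Assume 100 g: 27.28 g C, 2.29 g H, 15.91 g N, 54.52 g O.
n(C) = 27.28/12.01 = 2.271, n(H) = 2.29/1.008 = 2.272, n(N) = 15.91/14.01 = 1.136, n(O) = 54.52/16.00 = 3.408
Divide by the smallest (1.136 mol N): C 2.000, H 2.001, N 1.000, O 3.001
→ C2H2NO3
Empirical-formula mass = 88.05 g/mol
n = 522 / 88.05 = 5.93 ≈ 6
Molecular formula = (C2H2NO3)×6 = C12H12N6O18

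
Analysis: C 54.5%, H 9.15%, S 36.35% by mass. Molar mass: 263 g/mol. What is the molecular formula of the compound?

C12H24S3

Assume 100 g: 54.5 g C, 9.15 g H, 36.35 g S.
Moles — C: 54.5 / 12.01 = 4.538 mol; H: 9.15 / 1.008 = 9.077 mol; S: 36.35 / 32.07 = 1.133 mol
Divide by the smallest (1.133 mol S): C 4.004, H 8.009, S 1.000
≈ 4:8:1 → C4H8S
Empirical-formula mass = 88.17 g/mol
n = 263 / 88.17 = 2.98 ≈ 3
Molecular formula = (C4H8S)×3 = C12H24S3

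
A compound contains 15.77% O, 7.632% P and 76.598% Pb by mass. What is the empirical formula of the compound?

Assume 100 g: 15.77 g O, 7.632 g P, 76.598 g Pb.
n(O) = 15.77/16.00 = 0.9856, n(P) = 7.632/30.97 = 0.2464, n(Pb) = 76.598/207.2 = 0.3697
Divide by the smallest (0.2464 mol P): O 4.000, P 1.000, Pb 1.500
×2: O 8.00, P 2.00, Pb 3.00 → O8P2Pb3

O8P2Pb3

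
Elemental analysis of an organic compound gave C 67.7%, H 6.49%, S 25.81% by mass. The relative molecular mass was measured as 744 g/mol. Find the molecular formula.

Assume 100 g: 67.7 g C, 6.49 g H, 25.81 g S.
Moles — C: 67.7 / 12.01 = 5.637 mol; H: 6.49 / 1.008 = 6.438 mol; S: 25.81 / 32.07 = 0.8048 mol
Ratios (÷ 0.8048): C 7.004, H 8.000, S 1.000
→ C7H8S
Empirical-formula mass = 124.20 g/mol
n = 744 / 124.20 = 5.99 ≈ 6
Molecular formula = (C7H8S)×6 = C42H48S6

C42H48S6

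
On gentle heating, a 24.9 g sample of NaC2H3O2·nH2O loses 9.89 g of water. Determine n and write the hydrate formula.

Mass of anhydrous NaC2H3O2 = 24.9 − 9.89 = 15.01 g
mol H2O = 9.89 / 18.02 = 0.5488
Molar mass of NaC2H3O2 = 82.03 g/mol → mol NaC2H3O2 = 15.01 / 82.03 = 0.183
n = 0.5488 / 0.183 = 3.00 ≈ 3 → NaC2H3O2·3H2O

NaC2H3O2·3H2O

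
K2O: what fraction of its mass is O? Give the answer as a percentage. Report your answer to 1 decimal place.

17.0%

Molar mass = 2(39.10) + 1(16.00) = 94.200 g/mol
Mass of O per mole = 1 × 16.00 = 16.000 g
% O = 16.000 / 94.200 × 100 = 17.0%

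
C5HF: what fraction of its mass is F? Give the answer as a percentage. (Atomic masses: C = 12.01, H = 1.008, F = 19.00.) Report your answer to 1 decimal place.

23.7%

Molar mass = 5(12.01) + 1(1.008) + 1(19.00) = 80.058 g/mol
Mass of F per mole = 1 × 19.00 = 19.000 g
% F = 19.000 / 80.058 × 100 = 23.7%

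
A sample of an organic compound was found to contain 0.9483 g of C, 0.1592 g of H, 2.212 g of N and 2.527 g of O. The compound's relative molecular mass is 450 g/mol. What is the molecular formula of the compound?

C: 0.9483 g ÷ 12.01 g/mol = 0.07896 mol
H: 0.1592 g ÷ 1.008 g/mol = 0.1579 mol
N: 2.212 g ÷ 14.01 g/mol = 0.1579 mol
O: 2.527 g ÷ 16.00 g/mol = 0.1579 mol
Ratios (÷ 0.07896): C 1.000, H 2.000, N 2.000, O 2.000
≈ 1:2:2:2 → CH2N2O2
Empirical-formula mass = 74.05 g/mol
n = 450 / 74.05 = 6.08 ≈ 6
Molecular formula = (CH2N2O2)×6 = C6H12N12O12

C6H12N12O12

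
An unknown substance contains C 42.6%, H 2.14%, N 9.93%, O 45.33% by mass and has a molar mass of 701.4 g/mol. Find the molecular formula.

C25H15N5O20

Assume 100 g: 42.6 g C, 2.14 g H, 9.93 g N, 45.33 g O.
Moles — C: 42.6 / 12.01 = 3.547 mol; H: 2.14 / 1.008 = 2.123 mol; N: 9.93 / 14.01 = 0.7088 mol; O: 45.33 / 16.00 = 2.833 mol
Ratios (÷ 0.7088): C 5.004, H 2.995, N 1.000, O 3.997
→ C5H3NO4
Empirical-formula mass = 141.08 g/mol
n = 701.4 / 141.08 = 4.97 ≈ 5
Molecular formula = (C5H3NO4)×5 = C25H15N5O20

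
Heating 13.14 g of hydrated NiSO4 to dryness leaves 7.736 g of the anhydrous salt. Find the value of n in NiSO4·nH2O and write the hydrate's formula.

NiSO4·6H2O

Mass of water lost = 13.14 − 7.736 = 5.404 g → 5.404 / 18.02 = 0.2999 mol H2O
Molar mass of NiSO4 = 154.76 g/mol → mol NiSO4 = 7.736 / 154.76 = 0.04999
n = 0.2999 / 0.04999 = 6.00 ≈ 6 → NiSO4·6H2O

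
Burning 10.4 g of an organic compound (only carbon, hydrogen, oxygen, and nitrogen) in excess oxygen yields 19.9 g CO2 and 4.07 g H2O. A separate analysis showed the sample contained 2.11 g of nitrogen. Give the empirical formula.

mol C = 19.9 / 44.01 = 0.4522; mass C = 0.4522 × 12.01 = 5.431 g
mol H = 2 × (4.07 / 18.02) = 0.4517; mass H = 0.4517 × 1.008 = 0.4553 g
mol N = 2.11 / 14.01 = 0.1506
mass O = 10.4 − (7.996) = 2.404 g → mol O = 0.1503
Divide by the smallest (0.1503 mol O): C 3.009, H 3.006, N 1.002, O 1.000
≈ 3:3:1:1 → C3H3NO

C3H3NO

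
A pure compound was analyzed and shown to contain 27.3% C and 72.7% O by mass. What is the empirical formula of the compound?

Assume 100 g: 27.3 g C, 72.7 g O.
n(C) = 27.3/12.01 = 2.273, n(O) = 72.7/16.00 = 4.544
Smallest is C at 2.273 mol; normalising gives C 1.000, O 1.999
≈ 1:2 → CO2

CO2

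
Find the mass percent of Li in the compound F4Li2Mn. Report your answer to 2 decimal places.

9.58%

Molar mass = 4(19.00) + 2(6.94) + 1(54.94) = 144.820 g/mol
Mass of Li per mole = 2 × 6.94 = 13.880 g
% Li = 13.880 / 144.820 × 100 = 9.58%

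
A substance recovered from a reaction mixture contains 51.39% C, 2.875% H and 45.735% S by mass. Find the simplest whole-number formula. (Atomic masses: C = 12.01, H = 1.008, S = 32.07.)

C3H2S

Assume 100 g: 51.39 g C, 2.875 g H, 45.735 g S.
C: 51.39 g ÷ 12.01 g/mol = 4.279 mol
H: 2.875 g ÷ 1.008 g/mol = 2.852 mol
S: 45.735 g ÷ 32.07 g/mol = 1.426 mol
Divide by the smallest (1.426 mol S): C 3.000, H 2.000, S 1.000
→ C3H2S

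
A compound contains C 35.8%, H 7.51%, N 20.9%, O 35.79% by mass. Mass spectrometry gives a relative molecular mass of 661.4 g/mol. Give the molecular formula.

C20H50N10O15

Assume 100 g: 35.8 g C, 7.51 g H, 20.9 g N, 35.79 g O.
Moles — C: 35.8 / 12.01 = 2.981 mol; H: 7.51 / 1.008 = 7.45 mol; N: 20.9 / 14.01 = 1.492 mol; O: 35.79 / 16.00 = 2.237 mol
Ratios (÷ 1.492): C 1.998, H 4.994, N 1.000, O 1.499
×2: C 4.00, H 9.99, N 2.00, O 3.00 → C4H10N2O3
Empirical-formula mass = 134.14 g/mol
n = 661.4 / 134.14 = 4.93 ≈ 5
Molecular formula = (C4H10N2O3)×5 = C20H50N10O15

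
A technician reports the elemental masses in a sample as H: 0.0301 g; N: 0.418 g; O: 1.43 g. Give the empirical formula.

HNO3

H: 0.0301 g ÷ 1.008 g/mol = 0.02986 mol
N: 0.418 g ÷ 14.01 g/mol = 0.02984 mol
O: 1.43 g ÷ 16.00 g/mol = 0.08937 mol
Divide by the smallest (0.02984 mol N): H 1.001, N 1.000, O 2.996
≈ 1:1:3 → HNO3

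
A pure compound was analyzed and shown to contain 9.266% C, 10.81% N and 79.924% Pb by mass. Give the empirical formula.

Assume 100 g: 9.266 g C, 10.81 g N, 79.924 g Pb.
C: 9.266 g ÷ 12.01 g/mol = 0.7715 mol
N: 10.81 g ÷ 14.01 g/mol = 0.7716 mol
Pb: 79.924 g ÷ 207.2 g/mol = 0.3857 mol
Ratios (÷ 0.3857): C 2.000, N 2.000, Pb 1.000
→ C2N2Pb

C2N2Pb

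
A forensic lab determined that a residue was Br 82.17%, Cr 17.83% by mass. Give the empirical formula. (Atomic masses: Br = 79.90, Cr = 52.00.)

Br3Cr

Assume 100 g: 82.17 g Br, 17.83 g Cr.
Moles — Br: 82.17 / 79.90 = 1.028 mol; Cr: 17.83 / 52.00 = 0.3429 mol
Ratios (÷ 0.3429): Br 2.999, Cr 1.000
→ Br3Cr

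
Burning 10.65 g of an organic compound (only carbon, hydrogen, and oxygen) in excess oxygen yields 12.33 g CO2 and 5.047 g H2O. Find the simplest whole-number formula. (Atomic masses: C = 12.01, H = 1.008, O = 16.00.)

mol C = 12.33 / 44.01 = 0.2802; mass C = 0.2802 × 12.01 = 3.365 g
mol H = 2 × (5.047 / 18.02) = 0.5602; mass H = 0.5602 × 1.008 = 0.5646 g
mass O = 10.65 − (3.929) = 6.721 g → mol O = 0.4200
Divide by the smallest (0.2802 mol C): C 1.000, H 1.999, O 1.499
Scaling by 2: C 2.00, H 4.00, O 3.00 → C2H4O3

C2H4O3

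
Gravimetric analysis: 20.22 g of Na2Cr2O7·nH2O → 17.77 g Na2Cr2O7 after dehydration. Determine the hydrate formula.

Na2Cr2O7·2H2O

Mass of water lost = 20.22 − 17.77 = 2.45 g → 2.45 / 18.02 = 0.136 mol H2O
Molar mass of Na2Cr2O7 = 261.98 g/mol → mol Na2Cr2O7 = 17.77 / 261.98 = 0.06783
n = 0.136 / 0.06783 = 2.00 ≈ 2 → Na2Cr2O7·2H2O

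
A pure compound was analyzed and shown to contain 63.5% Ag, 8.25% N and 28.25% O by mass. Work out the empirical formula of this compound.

AgNO3

Assume 100 g: 63.5 g Ag, 8.25 g N, 28.25 g O.
Moles — Ag: 63.5 / 107.87 = 0.5887 mol; N: 8.25 / 14.01 = 0.5889 mol; O: 28.25 / 16.00 = 1.766 mol
Smallest is Ag at 0.5887 mol; normalising gives Ag 1.000, N 1.000, O 2.999
→ AgNO3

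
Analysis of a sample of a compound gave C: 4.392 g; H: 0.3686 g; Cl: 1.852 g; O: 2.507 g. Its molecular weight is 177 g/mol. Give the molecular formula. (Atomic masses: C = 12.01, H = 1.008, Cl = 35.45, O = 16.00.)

C7H7ClO3

n(C) = 4.392/12.01 = 0.3657, n(H) = 0.3686/1.008 = 0.3657, n(Cl) = 1.852/35.45 = 0.05224, n(O) = 2.507/16.00 = 0.1567
Smallest is Cl at 0.05224 mol; normalising gives C 7.000, H 7.000, Cl 1.000, O 2.999
≈ 7:7:1:3 → C7H7ClO3
Empirical-formula mass = 174.58 g/mol
n = 177 / 174.58 = 1.01 ≈ 1
Molecular formula = empirical formula = C7H7ClO3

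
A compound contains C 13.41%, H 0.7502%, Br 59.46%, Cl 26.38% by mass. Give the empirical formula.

C3H2Br2Cl2

Assume 100 g: 13.41 g C, 0.7502 g H, 59.46 g Br, 26.38 g Cl.
n(C) = 13.41/12.01 = 1.117, n(H) = 0.7502/1.008 = 0.7442, n(Br) = 59.46/79.90 = 0.7442, n(Cl) = 26.38/35.45 = 0.7441
Ratios (÷ 0.7441): C 1.500, H 1.000, Br 1.000, Cl 1.000
×2: C 3.00, H 2.00, Br 2.00, Cl 2.00 → C3H2Br2Cl2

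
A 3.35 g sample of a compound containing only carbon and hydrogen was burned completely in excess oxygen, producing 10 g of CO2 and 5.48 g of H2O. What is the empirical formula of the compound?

C3H8

mol C = 10 / 44.01 = 0.2272; mass C = 0.2272 × 12.01 = 2.729 g
mol H = 2 × (5.48 / 18.02) = 0.6082; mass H = 0.6082 × 1.008 = 0.6131 g
Smallest is C at 0.2272 mol; normalising gives C 1.000, H 2.677
Scaling by 3: C 3.00, H 8.03 → C3H8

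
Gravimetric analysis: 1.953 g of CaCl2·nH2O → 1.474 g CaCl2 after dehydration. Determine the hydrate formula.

Mass of water lost = 1.953 − 1.474 = 0.479 g → 0.479 / 18.02 = 0.02658 mol H2O
Molar mass of CaCl2 = 110.98 g/mol → mol CaCl2 = 1.474 / 110.98 = 0.01328
n = 0.02658 / 0.01328 = 2.00 ≈ 2 → CaCl2·2H2O

CaCl2·2H2O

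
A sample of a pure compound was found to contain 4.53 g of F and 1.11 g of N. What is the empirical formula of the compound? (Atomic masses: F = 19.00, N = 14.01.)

F3N

F: 4.53 g ÷ 19.00 g/mol = 0.2384 mol
N: 1.11 g ÷ 14.01 g/mol = 0.07923 mol
Divide by the smallest (0.07923 mol N): F 3.009, N 1.000
Ratio ≈ 3:1, so the empirical formula is F3N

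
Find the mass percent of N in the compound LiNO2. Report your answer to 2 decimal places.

26.46%

Molar mass = 1(6.94) + 1(14.01) + 2(16.00) = 52.950 g/mol
Mass of N per mole = 1 × 14.01 = 14.010 g
% N = 14.010 / 52.950 × 100 = 26.46%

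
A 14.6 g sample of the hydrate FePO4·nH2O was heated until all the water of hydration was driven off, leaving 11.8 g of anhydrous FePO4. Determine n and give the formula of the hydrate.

FePO4·2H2O

Mass of water lost = 14.6 − 11.8 = 2.8 g → 2.8 / 18.02 = 0.1554 mol H2O
Molar mass of FePO4 = 150.82 g/mol → mol FePO4 = 11.8 / 150.82 = 0.07824
n = 0.1554 / 0.07824 = 1.99 ≈ 2 → FePO4·2H2O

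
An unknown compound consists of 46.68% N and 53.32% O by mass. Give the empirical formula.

NO

Assume 100 g: 46.68 g N, 53.32 g O.
Moles — N: 46.68 / 14.01 = 3.332 mol; O: 53.32 / 16.00 = 3.333 mol
Divide by the smallest (3.332 mol N): N 1.000, O 1.000
≈ 1:1 → NO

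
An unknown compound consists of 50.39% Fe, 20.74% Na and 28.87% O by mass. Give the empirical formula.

Assume 100 g: 50.39 g Fe, 20.74 g Na, 28.87 g O.
Moles — Fe: 50.39 / 55.85 = 0.9022 mol; Na: 20.74 / 22.99 = 0.9021 mol; O: 28.87 / 16.00 = 1.804 mol
Smallest is Na at 0.9021 mol; normalising gives Fe 1.000, Na 1.000, O 2.000
→ FeNaO2

FeNaO2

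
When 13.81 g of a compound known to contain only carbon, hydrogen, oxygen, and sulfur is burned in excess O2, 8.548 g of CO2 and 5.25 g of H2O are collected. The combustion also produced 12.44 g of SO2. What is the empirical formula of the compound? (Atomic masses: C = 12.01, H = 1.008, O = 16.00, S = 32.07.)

mol C = 8.548 / 44.01 = 0.1942; mass C = 0.1942 × 12.01 = 2.333 g
mol H = 2 × (5.25 / 18.02) = 0.5827; mass H = 0.5827 × 1.008 = 0.5873 g
mol S = 12.44 / 64.07 = 0.1942; mass S = 6.227 g
mass O = 13.81 − (9.147) = 4.663 g → mol O = 0.2914
Divide by the smallest (0.1942 mol S): C 1.000, H 3.001, O 1.501, S 1.000
×2: C 2.00, H 6.00, O 3.00, S 2.00 → C2H6O3S2

C2H6O3S2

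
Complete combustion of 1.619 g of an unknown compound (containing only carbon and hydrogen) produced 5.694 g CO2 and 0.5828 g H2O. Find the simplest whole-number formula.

C2H

mol C = 5.694 / 44.01 = 0.1294; mass C = 0.1294 × 12.01 = 1.554 g
mol H = 2 × (0.5828 / 18.02) = 0.06468; mass H = 0.06468 × 1.008 = 0.06520 g
Smallest is H at 0.06468 mol; normalising gives C 2.000, H 1.000
≈ 2:1 → C2H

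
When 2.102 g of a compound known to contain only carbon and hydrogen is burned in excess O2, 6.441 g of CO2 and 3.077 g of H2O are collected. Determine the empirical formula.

mol C = 6.441 / 44.01 = 0.1464; mass C = 0.1464 × 12.01 = 1.758 g
mol H = 2 × (3.077 / 18.02) = 0.3415; mass H = 0.3415 × 1.008 = 0.3442 g
Ratios (÷ 0.1464): C 1.000, H 2.333
Multiply by 3: C 3.00, H 7.00 → C3H7

C3H7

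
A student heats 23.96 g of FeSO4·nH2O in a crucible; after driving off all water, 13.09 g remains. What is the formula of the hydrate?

Mass of water lost = 23.96 − 13.09 = 10.87 g → 10.87 / 18.02 = 0.6032 mol H2O
Molar mass of FeSO4 = 151.92 g/mol → mol FeSO4 = 13.09 / 151.92 = 0.08616
n = 0.6032 / 0.08616 = 7.00 ≈ 7 → FeSO4·7H2O

FeSO4·7H2O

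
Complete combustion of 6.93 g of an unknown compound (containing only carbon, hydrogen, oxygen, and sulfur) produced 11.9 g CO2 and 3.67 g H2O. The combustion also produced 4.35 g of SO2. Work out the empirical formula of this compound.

C4H6OS

mol C = 11.9 / 44.01 = 0.2704; mass C = 0.2704 × 12.01 = 3.247 g
mol H = 2 × (3.67 / 18.02) = 0.4073; mass H = 0.4073 × 1.008 = 0.4106 g
mol S = 4.35 / 64.07 = 0.06789; mass S = 2.177 g
mass O = 6.93 − (5.835) = 1.095 g → mol O = 0.06841
Smallest is S at 0.06789 mol; normalising gives C 3.983, H 5.999, O 1.008, S 1.000
Ratio ≈ 4:6:1:1, so the empirical formula is C4H6OS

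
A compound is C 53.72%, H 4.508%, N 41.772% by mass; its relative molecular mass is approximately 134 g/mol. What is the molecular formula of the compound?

C6H6N4

Assume 100 g: 53.72 g C, 4.508 g H, 41.772 g N.
C: 53.72 g ÷ 12.01 g/mol = 4.473 mol
H: 4.508 g ÷ 1.008 g/mol = 4.472 mol
N: 41.772 g ÷ 14.01 g/mol = 2.982 mol
Ratios (÷ 2.982): C 1.500, H 1.500, N 1.000
Scaling by 2: C 3.00, H 3.00, N 2.00 → C3H3N2
Empirical-formula mass = 67.07 g/mol
n = 134 / 67.07 = 2.00 ≈ 2
Molecular formula = (C3H3N2)×2 = C6H6N4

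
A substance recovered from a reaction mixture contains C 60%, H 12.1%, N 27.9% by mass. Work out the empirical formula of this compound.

Assume 100 g: 60 g C, 12.1 g H, 27.9 g N.
Moles — C: 60 / 12.01 = 4.996 mol; H: 12.1 / 1.008 = 12 mol; N: 27.9 / 14.01 = 1.991 mol
Ratios (÷ 1.991): C 2.509, H 6.028, N 1.000
Scaling by 2: C 5.02, H 12.06, N 2.00 → C5H12N2

C5H12N2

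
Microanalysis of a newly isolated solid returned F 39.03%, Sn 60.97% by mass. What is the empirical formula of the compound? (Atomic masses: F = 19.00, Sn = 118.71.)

Assume 100 g: 39.03 g F, 60.97 g Sn.
n(F) = 39.03/19.00 = 2.054, n(Sn) = 60.97/118.71 = 0.5136
Smallest is Sn at 0.5136 mol; normalising gives F 4.000, Sn 1.000
≈ 4:1 → F4Sn

F4Sn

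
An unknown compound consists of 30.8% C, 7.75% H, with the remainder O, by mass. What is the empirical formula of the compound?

C2H6O3

Assume 100 g: 30.8 g C, 7.75 g H, 61.45 g O.
Moles — C: 30.8 / 12.01 = 2.565 mol; H: 7.75 / 1.008 = 7.688 mol; O: 61.45 / 16.00 = 3.841 mol
Divide by the smallest (2.565 mol C): C 1.000, H 2.998, O 1.498
Scaling by 2: C 2.00, H 6.00, O 3.00 → C2H6O3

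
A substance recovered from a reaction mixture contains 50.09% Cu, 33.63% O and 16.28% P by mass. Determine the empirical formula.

Cu3O8P2

Assume 100 g: 50.09 g Cu, 33.63 g O, 16.28 g P.
Moles — Cu: 50.09 / 63.55 = 0.7882 mol; O: 33.63 / 16.00 = 2.102 mol; P: 16.28 / 30.97 = 0.5257 mol
Ratios (÷ 0.5257): Cu 1.499, O 3.998, P 1.000
Scaling by 2: Cu 3.00, O 8.00, P 2.00 → Cu3O8P2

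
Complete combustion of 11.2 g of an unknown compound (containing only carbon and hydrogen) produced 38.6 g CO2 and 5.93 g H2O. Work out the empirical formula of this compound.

C4H3

mol C = 38.6 / 44.01 = 0.8771; mass C = 0.8771 × 12.01 = 10.53 g
mol H = 2 × (5.93 / 18.02) = 0.6582; mass H = 0.6582 × 1.008 = 0.6634 g
Smallest is H at 0.6582 mol; normalising gives C 1.333, H 1.000
Scaling by 3: C 4.00, H 3.00 → C4H3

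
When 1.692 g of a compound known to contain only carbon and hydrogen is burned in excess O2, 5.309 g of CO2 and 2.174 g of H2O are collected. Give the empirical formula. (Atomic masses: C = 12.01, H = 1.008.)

mol C = 5.309 / 44.01 = 0.1206; mass C = 0.1206 × 12.01 = 1.449 g
mol H = 2 × (2.174 / 18.02) = 0.2413; mass H = 0.2413 × 1.008 = 0.2432 g
Ratios (÷ 0.1206): C 1.000, H 2.000
≈ 1:2 → CH2

CH2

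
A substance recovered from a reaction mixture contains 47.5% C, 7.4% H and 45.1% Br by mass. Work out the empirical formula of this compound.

Assume 100 g: 47.5 g C, 7.4 g H, 45.1 g Br.
n(C) = 47.5/12.01 = 3.955, n(H) = 7.4/1.008 = 7.341, n(Br) = 45.1/79.90 = 0.5645
Divide by the smallest (0.5645 mol Br): C 7.007, H 13.006, Br 1.000
→ C7H13Br

C7H13Br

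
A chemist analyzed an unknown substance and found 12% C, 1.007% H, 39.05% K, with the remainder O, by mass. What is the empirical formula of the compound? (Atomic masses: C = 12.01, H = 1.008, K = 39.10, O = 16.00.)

Assume 100 g: 12 g C, 1.007 g H, 39.05 g K, 47.943 g O.
Moles — C: 12 / 12.01 = 0.9992 mol; H: 1.007 / 1.008 = 0.999 mol; K: 39.05 / 39.10 = 0.9987 mol; O: 47.943 / 16.00 = 2.996 mol
Smallest is K at 0.9987 mol; normalising gives C 1.000, H 1.000, K 1.000, O 3.000
Ratio ≈ 1:1:1:3, so the empirical formula is CHKO3

CHKO3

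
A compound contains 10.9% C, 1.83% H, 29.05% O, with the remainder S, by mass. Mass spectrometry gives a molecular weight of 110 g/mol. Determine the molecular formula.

CH2O2S2

Assume 100 g: 10.9 g C, 1.83 g H, 29.05 g O, 58.22 g S.
Moles — C: 10.9 / 12.01 = 0.9076 mol; H: 1.83 / 1.008 = 1.815 mol; O: 29.05 / 16.00 = 1.816 mol; S: 58.22 / 32.07 = 1.815 mol
Ratios (÷ 0.9076): C 1.000, H 2.000, O 2.001, S 2.000
≈ 1:2:2:2 → CH2O2S2
Empirical-formula mass = 110.17 g/mol
n = 110 / 110.17 = 1.00 ≈ 1
Molecular formula = empirical formula = CH2O2S2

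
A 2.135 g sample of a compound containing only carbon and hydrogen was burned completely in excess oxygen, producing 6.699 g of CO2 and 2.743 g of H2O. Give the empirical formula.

CH2

mol C = 6.699 / 44.01 = 0.1522; mass C = 0.1522 × 12.01 = 1.828 g
mol H = 2 × (2.743 / 18.02) = 0.3044; mass H = 0.3044 × 1.008 = 0.3069 g
Smallest is C at 0.1522 mol; normalising gives C 1.000, H 2.000
Ratio ≈ 1:2, so the empirical formula is CH2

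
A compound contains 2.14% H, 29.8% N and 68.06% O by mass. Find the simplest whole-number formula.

Assume 100 g: 2.14 g H, 29.8 g N, 68.06 g O.
n(H) = 2.14/1.008 = 2.123, n(N) = 29.8/14.01 = 2.127, n(O) = 68.06/16.00 = 4.254
Ratios (÷ 2.123): H 1.000, N 1.002, O 2.004
→ HNO2

HNO2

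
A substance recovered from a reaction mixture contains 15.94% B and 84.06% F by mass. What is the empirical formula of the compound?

Assume 100 g: 15.94 g B, 84.06 g F.
B: 15.94 g ÷ 10.81 g/mol = 1.475 mol
F: 84.06 g ÷ 19.00 g/mol = 4.424 mol
Ratios (÷ 1.475): B 1.000, F 3.000
→ BF3

BF3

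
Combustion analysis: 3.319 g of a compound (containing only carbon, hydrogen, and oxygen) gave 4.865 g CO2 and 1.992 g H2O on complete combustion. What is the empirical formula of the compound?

CH2O

mol C = 4.865 / 44.01 = 0.1105; mass C = 0.1105 × 12.01 = 1.328 g
mol H = 2 × (1.992 / 18.02) = 0.2211; mass H = 0.2211 × 1.008 = 0.2229 g
mass O = 3.319 − (1.550) = 1.769 g → mol O = 0.1105
Ratios (÷ 0.1105): C 1.000, H 2.000, O 1.000
≈ 1:2:1 → CH2O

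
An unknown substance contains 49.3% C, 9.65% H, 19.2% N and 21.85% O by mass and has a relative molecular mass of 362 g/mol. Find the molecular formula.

Assume 100 g: 49.3 g C, 9.65 g H, 19.2 g N, 21.85 g O.
Moles — C: 49.3 / 12.01 = 4.105 mol; H: 9.65 / 1.008 = 9.573 mol; N: 19.2 / 14.01 = 1.37 mol; O: 21.85 / 16.00 = 1.366 mol
Smallest is O at 1.366 mol; normalising gives C 3.006, H 7.010, N 1.004, O 1.000
≈ 3:7:1:1 → C3H7NO
Empirical-formula mass = 73.10 g/mol
n = 362 / 73.10 = 4.95 ≈ 5
Molecular formula = (C3H7NO)×5 = C15H35N5O5

C15H35N5O5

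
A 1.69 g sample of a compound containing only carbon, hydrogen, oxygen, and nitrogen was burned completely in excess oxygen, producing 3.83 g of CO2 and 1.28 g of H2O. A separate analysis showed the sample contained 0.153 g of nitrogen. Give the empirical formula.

mol C = 3.83 / 44.01 = 0.08703; mass C = 0.08703 × 12.01 = 1.045 g
mol H = 2 × (1.28 / 18.02) = 0.1421; mass H = 0.1421 × 1.008 = 0.1432 g
mol N = 0.153 / 14.01 = 0.01092
mass O = 1.69 − (1.341) = 0.3486 g → mol O = 0.02179
Ratios (÷ 0.01092): C 7.969, H 13.009, N 1.000, O 1.995
→ C8H13NO2

C8H13NO2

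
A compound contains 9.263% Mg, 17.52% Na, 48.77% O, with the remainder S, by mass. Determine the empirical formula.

MgNa2O8S2

Assume 100 g: 9.263 g Mg, 17.52 g Na, 48.77 g O, 24.447 g S.
Moles — Mg: 9.263 / 24.31 = 0.381 mol; Na: 17.52 / 22.99 = 0.7621 mol; O: 48.77 / 16.00 = 3.048 mol; S: 24.447 / 32.07 = 0.7623 mol
Ratios (÷ 0.381): Mg 1.000, Na 2.000, O 8.000, S 2.001
Ratio ≈ 1:2:8:2, so the empirical formula is MgNa2O8S2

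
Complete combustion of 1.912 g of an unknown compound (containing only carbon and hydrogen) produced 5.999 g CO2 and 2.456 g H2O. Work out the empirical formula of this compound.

CH2

mol C = 5.999 / 44.01 = 0.1363; mass C = 0.1363 × 12.01 = 1.637 g
mol H = 2 × (2.456 / 18.02) = 0.2726; mass H = 0.2726 × 1.008 = 0.2748 g
Divide by the smallest (0.1363 mol C): C 1.000, H 2.000
Ratio ≈ 1:2, so the empirical formula is CH2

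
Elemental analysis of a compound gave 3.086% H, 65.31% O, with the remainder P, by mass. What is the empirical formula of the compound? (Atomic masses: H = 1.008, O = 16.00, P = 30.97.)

H3O4P

Assume 100 g: 3.086 g H, 65.31 g O, 31.604 g P.
Moles — H: 3.086 / 1.008 = 3.062 mol; O: 65.31 / 16.00 = 4.082 mol; P: 31.604 / 30.97 = 1.02 mol
Ratios (÷ 1.02): H 3.000, O 4.000, P 1.000
Ratio ≈ 3:4:1, so the empirical formula is H3O4P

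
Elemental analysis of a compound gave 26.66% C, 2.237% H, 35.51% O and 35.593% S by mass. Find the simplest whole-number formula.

Assume 100 g: 26.66 g C, 2.237 g H, 35.51 g O, 35.593 g S.
Moles — C: 26.66 / 12.01 = 2.22 mol; H: 2.237 / 1.008 = 2.219 mol; O: 35.51 / 16.00 = 2.219 mol; S: 35.593 / 32.07 = 1.11 mol
Divide by the smallest (1.11 mol S): C 2.000, H 2.000, O 2.000, S 1.000
→ C2H2O2S

C2H2O2S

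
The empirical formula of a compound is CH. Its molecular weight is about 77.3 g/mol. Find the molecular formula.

C6H6

Empirical-formula mass = 13.02 g/mol
n = 77.3 / 13.02 = 5.94 ≈ 6
Molecular formula = (CH)6 = C6H6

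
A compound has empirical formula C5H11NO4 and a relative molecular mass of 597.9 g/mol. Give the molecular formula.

Empirical-formula mass = 149.15 g/mol
n = 597.9 / 149.15 = 4.01 ≈ 4
Molecular formula = (C5H11NO4)4 = C20H44N4O16

C20H44N4O16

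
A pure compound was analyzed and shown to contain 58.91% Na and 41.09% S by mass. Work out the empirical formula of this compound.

Assume 100 g: 58.91 g Na, 41.09 g S.
Na: 58.91 g ÷ 22.99 g/mol = 2.562 mol
S: 41.09 g ÷ 32.07 g/mol = 1.281 mol
Smallest is S at 1.281 mol; normalising gives Na 2.000, S 1.000
→ Na2S

Na2S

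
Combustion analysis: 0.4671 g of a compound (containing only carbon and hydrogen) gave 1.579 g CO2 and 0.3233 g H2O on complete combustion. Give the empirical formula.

CH

mol C = 1.579 / 44.01 = 0.03588; mass C = 0.03588 × 12.01 = 0.4309 g
mol H = 2 × (0.3233 / 18.02) = 0.03588; mass H = 0.03588 × 1.008 = 0.03617 g
Ratios (÷ 0.03588): C 1.000, H 1.000
→ CH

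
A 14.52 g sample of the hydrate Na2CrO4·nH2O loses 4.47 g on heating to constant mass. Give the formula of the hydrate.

Na2CrO4·4H2O

Mass of anhydrous Na2CrO4 = 14.52 − 4.47 = 10.05 g
mol H2O = 4.47 / 18.02 = 0.2481
Molar mass of Na2CrO4 = 161.98 g/mol → mol Na2CrO4 = 10.05 / 161.98 = 0.06204
n = 0.2481 / 0.06204 = 4.00 ≈ 4 → Na2CrO4·4H2O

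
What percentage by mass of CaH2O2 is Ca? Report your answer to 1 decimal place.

54.1%

Molar mass = 1(40.08) + 2(1.008) + 2(16.00) = 74.096 g/mol
Mass of Ca per mole = 1 × 40.08 = 40.080 g
% Ca = 40.080 / 74.096 × 100 = 54.1%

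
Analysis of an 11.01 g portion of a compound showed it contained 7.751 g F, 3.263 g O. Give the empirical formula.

Moles — F: 7.751 / 19.00 = 0.4079 mol; O: 3.263 / 16.00 = 0.2039 mol
Divide by the smallest (0.2039 mol O): F 2.000, O 1.000
→ F2O

F2O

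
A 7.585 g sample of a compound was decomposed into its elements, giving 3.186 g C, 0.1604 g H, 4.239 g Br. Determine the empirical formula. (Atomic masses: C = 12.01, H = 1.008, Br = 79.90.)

n(C) = 3.186/12.01 = 0.2653, n(H) = 0.1604/1.008 = 0.1591, n(Br) = 4.239/79.90 = 0.05305
Divide by the smallest (0.05305 mol Br): C 5.000, H 2.999, Br 1.000
Ratio ≈ 5:3:1, so the empirical formula is C5H3Br

C5H3Br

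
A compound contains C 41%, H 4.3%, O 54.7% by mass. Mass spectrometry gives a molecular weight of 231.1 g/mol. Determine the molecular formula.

Assume 100 g: 41 g C, 4.3 g H, 54.7 g O.
C: 41 g ÷ 12.01 g/mol = 3.414 mol
H: 4.3 g ÷ 1.008 g/mol = 4.266 mol
O: 54.7 g ÷ 16.00 g/mol = 3.419 mol
Divide by the smallest (3.414 mol C): C 1.000, H 1.250, O 1.001
Scaling by 4: C 4.00, H 5.00, O 4.01 → C4H5O4
Empirical-formula mass = 117.08 g/mol
n = 231.1 / 117.08 = 1.97 ≈ 2
Molecular formula = (C4H5O4)×2 = C8H10O8

C8H10O8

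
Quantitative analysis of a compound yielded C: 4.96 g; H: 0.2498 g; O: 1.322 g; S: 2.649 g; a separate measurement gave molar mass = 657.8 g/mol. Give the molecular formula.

n(C) = 4.96/12.01 = 0.413, n(H) = 0.2498/1.008 = 0.2478, n(O) = 1.322/16.00 = 0.08263, n(S) = 2.649/32.07 = 0.0826
Ratios (÷ 0.0826): C 5.000, H 3.000, O 1.000, S 1.000
Ratio ≈ 5:3:1:1, so the empirical formula is C5H3OS
Empirical-formula mass = 111.14 g/mol
n = 657.8 / 111.14 = 5.92 ≈ 6
Molecular formula = (C5H3OS)×6 = C30H18O6S6

C30H18O6S6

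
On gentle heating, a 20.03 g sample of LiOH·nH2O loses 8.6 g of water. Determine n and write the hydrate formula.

LiOH·H2O

Mass of anhydrous LiOH = 20.03 − 8.6 = 11.43 g
mol H2O = 8.6 / 18.02 = 0.4772
Molar mass of LiOH = 23.95 g/mol → mol LiOH = 11.43 / 23.95 = 0.4773
n = 0.4772 / 0.4773 = 1.00 ≈ 1 → LiOH·H2O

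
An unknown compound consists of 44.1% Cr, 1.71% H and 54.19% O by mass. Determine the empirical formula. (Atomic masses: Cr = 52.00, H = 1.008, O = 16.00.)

Assume 100 g: 44.1 g Cr, 1.71 g H, 54.19 g O.
Moles — Cr: 44.1 / 52.00 = 0.8481 mol; H: 1.71 / 1.008 = 1.696 mol; O: 54.19 / 16.00 = 3.387 mol
Ratios (÷ 0.8481): Cr 1.000, H 2.000, O 3.994
≈ 1:2:4 → CrH2O4

CrH2O4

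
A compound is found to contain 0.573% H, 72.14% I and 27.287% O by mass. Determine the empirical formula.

HIO3

Assume 100 g: 0.573 g H, 72.14 g I, 27.287 g O.
n(H) = 0.573/1.008 = 0.5685, n(I) = 72.14/126.90 = 0.5685, n(O) = 27.287/16.00 = 1.705
Smallest is H at 0.5685 mol; normalising gives H 1.000, I 1.000, O 3.000
≈ 1:1:3 → HIO3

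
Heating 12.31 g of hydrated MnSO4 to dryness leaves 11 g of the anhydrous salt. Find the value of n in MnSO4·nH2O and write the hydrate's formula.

Mass of water lost = 12.31 − 11 = 1.31 g → 1.31 / 18.02 = 0.0727 mol H2O
Molar mass of MnSO4 = 151.01 g/mol → mol MnSO4 = 11 / 151.01 = 0.07284
n = 0.0727 / 0.07284 = 1.00 ≈ 1 → MnSO4·H2O

MnSO4·H2O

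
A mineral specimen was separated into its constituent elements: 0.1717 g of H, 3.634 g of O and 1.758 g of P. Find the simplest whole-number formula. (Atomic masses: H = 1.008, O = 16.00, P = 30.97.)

n(H) = 0.1717/1.008 = 0.1703, n(O) = 3.634/16.00 = 0.2271, n(P) = 1.758/30.97 = 0.05676
Divide by the smallest (0.05676 mol P): H 3.001, O 4.001, P 1.000
Ratio ≈ 3:4:1, so the empirical formula is H3O4P

H3O4P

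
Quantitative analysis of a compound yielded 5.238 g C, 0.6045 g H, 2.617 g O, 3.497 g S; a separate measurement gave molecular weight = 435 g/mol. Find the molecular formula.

C16H22O6S4

n(C) = 5.238/12.01 = 0.4361, n(H) = 0.6045/1.008 = 0.5997, n(O) = 2.617/16.00 = 0.1636, n(S) = 3.497/32.07 = 0.109
Divide by the smallest (0.109 mol S): C 4.000, H 5.500, O 1.500, S 1.000
Scaling by 2: C 8.00, H 11.00, O 3.00, S 2.00 → C8H11O3S2
Empirical-formula mass = 219.31 g/mol
n = 435 / 219.31 = 1.98 ≈ 2
Molecular formula = (C8H11O3S2)×2 = C16H22O6S4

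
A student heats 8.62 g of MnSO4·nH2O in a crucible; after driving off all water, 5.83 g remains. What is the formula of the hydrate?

MnSO4·4H2O

Mass of water lost = 8.62 − 5.83 = 2.79 g → 2.79 / 18.02 = 0.1548 mol H2O
Molar mass of MnSO4 = 151.01 g/mol → mol MnSO4 = 5.83 / 151.01 = 0.03861
n = 0.1548 / 0.03861 = 4.01 ≈ 4 → MnSO4·4H2O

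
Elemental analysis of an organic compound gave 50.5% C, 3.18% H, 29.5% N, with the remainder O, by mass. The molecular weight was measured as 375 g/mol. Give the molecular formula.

C16H12N8O4

Assume 100 g: 50.5 g C, 3.18 g H, 29.5 g N, 16.82 g O.
n(C) = 50.5/12.01 = 4.205, n(H) = 3.18/1.008 = 3.155, n(N) = 29.5/14.01 = 2.106, n(O) = 16.82/16.00 = 1.051
Smallest is O at 1.051 mol; normalising gives C 4.000, H 3.001, N 2.003, O 1.000
Ratio ≈ 4:3:2:1, so the empirical formula is C4H3N2O
Empirical-formula mass = 95.08 g/mol
n = 375 / 95.08 = 3.94 ≈ 4
Molecular formula = (C4H3N2O)×4 = C16H12N8O4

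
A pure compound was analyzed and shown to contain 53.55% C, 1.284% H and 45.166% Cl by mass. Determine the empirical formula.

C7H2Cl2

Assume 100 g: 53.55 g C, 1.284 g H, 45.166 g Cl.
C: 53.55 g ÷ 12.01 g/mol = 4.459 mol
H: 1.284 g ÷ 1.008 g/mol = 1.274 mol
Cl: 45.166 g ÷ 35.45 g/mol = 1.274 mol
Divide by the smallest (1.274 mol H): C 3.500, H 1.000, Cl 1.000
×2: C 7.00, H 2.00, Cl 2.00 → C7H2Cl2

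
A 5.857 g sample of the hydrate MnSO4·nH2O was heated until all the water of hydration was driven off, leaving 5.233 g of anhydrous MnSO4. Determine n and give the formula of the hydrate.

MnSO4·H2O

Mass of water lost = 5.857 − 5.233 = 0.624 g → 0.624 / 18.02 = 0.03463 mol H2O
Molar mass of MnSO4 = 151.01 g/mol → mol MnSO4 = 5.233 / 151.01 = 0.03465
n = 0.03463 / 0.03465 = 1.00 ≈ 1 → MnSO4·H2O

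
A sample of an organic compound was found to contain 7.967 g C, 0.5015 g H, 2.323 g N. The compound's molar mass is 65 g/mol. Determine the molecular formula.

C4H3N

Moles — C: 7.967 / 12.01 = 0.6634 mol; H: 0.5015 / 1.008 = 0.4975 mol; N: 2.323 / 14.01 = 0.1658 mol
Ratios (÷ 0.1658): C 4.001, H 3.001, N 1.000
→ C4H3N
Empirical-formula mass = 65.07 g/mol
n = 65 / 65.07 = 1.00 ≈ 1
Molecular formula = empirical formula = C4H3N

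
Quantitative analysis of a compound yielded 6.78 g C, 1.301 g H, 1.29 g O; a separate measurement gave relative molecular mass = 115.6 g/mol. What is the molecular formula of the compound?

n(C) = 6.78/12.01 = 0.5645, n(H) = 1.301/1.008 = 1.291, n(O) = 1.29/16.00 = 0.08063
Smallest is O at 0.08063 mol; normalising gives C 7.002, H 16.008, O 1.000
Ratio ≈ 7:16:1, so the empirical formula is C7H16O
Empirical-formula mass = 116.20 g/mol
n = 115.6 / 116.20 = 0.99 ≈ 1
Molecular formula = empirical formula = C7H16O

C7H16O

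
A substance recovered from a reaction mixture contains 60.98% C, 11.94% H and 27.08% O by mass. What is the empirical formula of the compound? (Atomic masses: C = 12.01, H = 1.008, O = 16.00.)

C3H7O

Assume 100 g: 60.98 g C, 11.94 g H, 27.08 g O.
C: 60.98 g ÷ 12.01 g/mol = 5.077 mol
H: 11.94 g ÷ 1.008 g/mol = 11.85 mol
O: 27.08 g ÷ 16.00 g/mol = 1.692 mol
Divide by the smallest (1.692 mol O): C 3.000, H 6.999, O 1.000
≈ 3:7:1 → C3H7O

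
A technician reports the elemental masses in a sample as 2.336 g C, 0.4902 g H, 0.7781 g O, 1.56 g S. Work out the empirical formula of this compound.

C4H10OS

C: 2.336 g ÷ 12.01 g/mol = 0.1945 mol
H: 0.4902 g ÷ 1.008 g/mol = 0.4863 mol
O: 0.7781 g ÷ 16.00 g/mol = 0.04863 mol
S: 1.56 g ÷ 32.07 g/mol = 0.04864 mol
Divide by the smallest (0.04863 mol O): C 4.000, H 10.000, O 1.000, S 1.000
Ratio ≈ 4:10:1:1, so the empirical formula is C4H10OS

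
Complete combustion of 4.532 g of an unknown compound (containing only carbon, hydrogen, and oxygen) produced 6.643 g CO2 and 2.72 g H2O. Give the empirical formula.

CH2O

mol C = 6.643 / 44.01 = 0.1509; mass C = 0.1509 × 12.01 = 1.813 g
mol H = 2 × (2.72 / 18.02) = 0.3019; mass H = 0.3019 × 1.008 = 0.3043 g
mass O = 4.532 − (2.117) = 2.415 g → mol O = 0.1509
Ratios (÷ 0.1509): C 1.000, H 2.000, O 1.000
Ratio ≈ 1:2:1, so the empirical formula is CH2O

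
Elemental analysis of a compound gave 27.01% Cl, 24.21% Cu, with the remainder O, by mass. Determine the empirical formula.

Cl2CuO8

Assume 100 g: 27.01 g Cl, 24.21 g Cu, 48.78 g O.
Cl: 27.01 g ÷ 35.45 g/mol = 0.7619 mol
Cu: 24.21 g ÷ 63.55 g/mol = 0.381 mol
O: 48.78 g ÷ 16.00 g/mol = 3.049 mol
Divide by the smallest (0.381 mol Cu): Cl 2.000, Cu 1.000, O 8.003
→ Cl2CuO8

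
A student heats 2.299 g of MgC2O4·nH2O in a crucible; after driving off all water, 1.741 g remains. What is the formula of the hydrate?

MgC2O4·2H2O

Mass of water lost = 2.299 − 1.741 = 0.558 g → 0.558 / 18.02 = 0.03097 mol H2O
Molar mass of MgC2O4 = 112.33 g/mol → mol MgC2O4 = 1.741 / 112.33 = 0.0155
n = 0.03097 / 0.0155 = 2.00 ≈ 2 → MgC2O4·2H2O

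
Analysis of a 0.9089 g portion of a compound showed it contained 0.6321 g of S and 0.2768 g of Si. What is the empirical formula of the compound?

Moles — S: 0.6321 / 32.07 = 0.01971 mol; Si: 0.2768 / 28.09 = 0.009854 mol
Smallest is Si at 0.009854 mol; normalising gives S 2.000, Si 1.000
Ratio ≈ 2:1, so the empirical formula is S2Si

S2Si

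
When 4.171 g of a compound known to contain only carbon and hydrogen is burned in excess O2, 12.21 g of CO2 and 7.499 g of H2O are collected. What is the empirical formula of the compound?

mol C = 12.21 / 44.01 = 0.2774; mass C = 0.2774 × 12.01 = 3.332 g
mol H = 2 × (7.499 / 18.02) = 0.8323; mass H = 0.8323 × 1.008 = 0.8390 g
Smallest is C at 0.2774 mol; normalising gives C 1.000, H 3.000
≈ 1:3 → CH3

CH3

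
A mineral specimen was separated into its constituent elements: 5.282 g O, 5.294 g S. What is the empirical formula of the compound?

Moles — O: 5.282 / 16.00 = 0.3301 mol; S: 5.294 / 32.07 = 0.1651 mol
Divide by the smallest (0.1651 mol S): O 2.000, S 1.000
≈ 2:1 → O2S

O2S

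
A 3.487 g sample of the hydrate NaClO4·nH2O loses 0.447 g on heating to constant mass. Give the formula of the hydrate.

Mass of anhydrous NaClO4 = 3.487 − 0.447 = 3.04 g
mol H2O = 0.447 / 18.02 = 0.02481
Molar mass of NaClO4 = 122.44 g/mol → mol NaClO4 = 3.04 / 122.44 = 0.02483
n = 0.02481 / 0.02483 = 1.00 ≈ 1 → NaClO4·H2O

NaClO4·H2O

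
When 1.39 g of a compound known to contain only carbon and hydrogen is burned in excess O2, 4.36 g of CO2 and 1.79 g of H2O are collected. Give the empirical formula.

mol C = 4.36 / 44.01 = 0.09907; mass C = 0.09907 × 12.01 = 1.190 g
mol H = 2 × (1.79 / 18.02) = 0.1987; mass H = 0.1987 × 1.008 = 0.2003 g
Ratios (÷ 0.09907): C 1.000, H 2.005
≈ 1:2 → CH2

CH2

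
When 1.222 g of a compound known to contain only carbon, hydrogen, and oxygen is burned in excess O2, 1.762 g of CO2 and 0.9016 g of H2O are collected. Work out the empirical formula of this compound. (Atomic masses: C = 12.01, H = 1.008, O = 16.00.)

C2H5O2

mol C = 1.762 / 44.01 = 0.04004; mass C = 0.04004 × 12.01 = 0.4808 g
mol H = 2 × (0.9016 / 18.02) = 0.1001; mass H = 0.1001 × 1.008 = 0.1009 g
mass O = 1.222 − (0.5817) = 0.6403 g → mol O = 0.04002
Ratios (÷ 0.04002): C 1.000, H 2.501, O 1.000
Multiply by 2: C 2.00, H 5.00, O 2.00 → C2H5O2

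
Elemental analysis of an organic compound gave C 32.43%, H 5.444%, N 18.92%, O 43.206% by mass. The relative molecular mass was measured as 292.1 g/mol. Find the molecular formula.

Assume 100 g: 32.43 g C, 5.444 g H, 18.92 g N, 43.206 g O.
Moles — C: 32.43 / 12.01 = 2.7 mol; H: 5.444 / 1.008 = 5.401 mol; N: 18.92 / 14.01 = 1.35 mol; O: 43.206 / 16.00 = 2.7 mol
Divide by the smallest (1.35 mol N): C 1.999, H 3.999, N 1.000, O 2.000
→ C2H4NO2
Empirical-formula mass = 74.06 g/mol
n = 292.1 / 74.06 = 3.94 ≈ 4
Molecular formula = (C2H4NO2)×4 = C8H16N4O8

C8H16N4O8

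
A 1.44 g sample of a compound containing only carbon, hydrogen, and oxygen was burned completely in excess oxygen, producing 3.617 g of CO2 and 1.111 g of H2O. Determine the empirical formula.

mol C = 3.617 / 44.01 = 0.08219; mass C = 0.08219 × 12.01 = 0.9871 g
mol H = 2 × (1.111 / 18.02) = 0.1233; mass H = 0.1233 × 1.008 = 0.1243 g
mass O = 1.44 − (1.111) = 0.3287 g → mol O = 0.02054
Divide by the smallest (0.02054 mol O): C 4.001, H 6.003, O 1.000
Ratio ≈ 4:6:1, so the empirical formula is C4H6O

C4H6O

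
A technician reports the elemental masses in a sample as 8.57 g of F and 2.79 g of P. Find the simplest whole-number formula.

F5P

Moles — F: 8.57 / 19.00 = 0.4511 mol; P: 2.79 / 30.97 = 0.09009 mol
Ratios (÷ 0.09009): F 5.007, P 1.000
Ratio ≈ 5:1, so the empirical formula is F5P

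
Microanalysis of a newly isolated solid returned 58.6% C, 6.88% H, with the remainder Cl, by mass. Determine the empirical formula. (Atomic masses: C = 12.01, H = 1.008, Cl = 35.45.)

C5H7Cl

Assume 100 g: 58.6 g C, 6.88 g H, 34.52 g Cl.
Moles — C: 58.6 / 12.01 = 4.879 mol; H: 6.88 / 1.008 = 6.825 mol; Cl: 34.52 / 35.45 = 0.9738 mol
Smallest is Cl at 0.9738 mol; normalising gives C 5.011, H 7.009, Cl 1.000
Ratio ≈ 5:7:1, so the empirical formula is C5H7Cl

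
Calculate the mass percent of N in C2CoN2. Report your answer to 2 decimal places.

Molar mass = 2(12.01) + 1(58.93) + 2(14.01) = 110.970 g/mol
Mass of N per mole = 2 × 14.01 = 28.020 g
% N = 28.020 / 110.970 × 100 = 25.25%

25.25%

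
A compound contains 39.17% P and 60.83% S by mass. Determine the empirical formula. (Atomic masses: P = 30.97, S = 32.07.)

P2S3

Assume 100 g: 39.17 g P, 60.83 g S.
n(P) = 39.17/30.97 = 1.265, n(S) = 60.83/32.07 = 1.897
Ratios (÷ 1.265): P 1.000, S 1.500
Scaling by 2: P 2.00, S 3.00 → P2S3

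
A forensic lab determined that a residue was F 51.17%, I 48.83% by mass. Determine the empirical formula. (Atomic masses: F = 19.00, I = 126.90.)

Assume 100 g: 51.17 g F, 48.83 g I.
Moles — F: 51.17 / 19.00 = 2.693 mol; I: 48.83 / 126.90 = 0.3848 mol
Ratios (÷ 0.3848): F 6.999, I 1.000
→ F7I

F7I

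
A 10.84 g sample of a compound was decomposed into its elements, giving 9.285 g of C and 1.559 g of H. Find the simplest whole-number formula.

n(C) = 9.285/12.01 = 0.7731, n(H) = 1.559/1.008 = 1.547
Ratios (÷ 0.7731): C 1.000, H 2.001
→ CH2

CH2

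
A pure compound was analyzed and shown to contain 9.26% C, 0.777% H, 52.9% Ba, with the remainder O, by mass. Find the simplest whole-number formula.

C2H2BaO6

Assume 100 g: 9.26 g C, 0.777 g H, 52.9 g Ba, 37.06 g O.
C: 9.26 g ÷ 12.01 g/mol = 0.771 mol
H: 0.777 g ÷ 1.008 g/mol = 0.7708 mol
Ba: 52.9 g ÷ 137.33 g/mol = 0.3852 mol
O: 37.06 g ÷ 16.00 g/mol = 2.316 mol
Ratios (÷ 0.3852): C 2.002, H 2.001, Ba 1.000, O 6.013
Ratio ≈ 2:2:1:6, so the empirical formula is C2H2BaO6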